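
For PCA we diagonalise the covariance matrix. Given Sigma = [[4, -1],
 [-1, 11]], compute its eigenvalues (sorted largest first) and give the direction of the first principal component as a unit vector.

Step 1 — characteristic polynomial of 2×2 Sigma:
  det(Sigma - λI) = λ² - trace · λ + det = 0.
  trace = 4 + 11 = 15, det = 4·11 - (-1)² = 43.
Step 2 — discriminant:
  Δ = trace² - 4·det = 225 - 172 = 53.
Step 3 — eigenvalues:
  λ = (trace ± √Δ)/2 = (15 ± 7.2801)/2,
  λ_1 = 11.1401,  λ_2 = 3.8599.

Step 4 — unit eigenvector for λ_1: solve (Sigma - λ_1 I)v = 0. First row:
  (4 - 11.1401)·v_x + (-1)·v_y = 0, i.e. (-7.1401)·v_x + (-1)·v_y = 0,
  so v ∝ (b, λ_1 - a) = (-1, 7.1401); multiply by -1 so the first entry is positive: u = (1, -7.1401).
  ||u|| = √((1)² + (-7.1401)²) = √(51.9804) ≈ 7.2097,
  v_1 = u/||u|| ≈ (0.1387, -0.9903) (||v_1|| = 1).

λ_1 = 11.1401,  λ_2 = 3.8599;  v_1 ≈ (0.1387, -0.9903)


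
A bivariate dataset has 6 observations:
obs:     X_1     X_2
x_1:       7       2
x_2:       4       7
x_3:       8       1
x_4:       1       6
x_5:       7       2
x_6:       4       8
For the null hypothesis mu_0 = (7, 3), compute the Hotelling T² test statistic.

Step 1 — sample mean vector:
  mean(X_1) = (7 + 4 + 8 + 1 + 7 + 4) / 6 = 31/6 = 5.1667
  mean(X_2) = (2 + 7 + 1 + 6 + 2 + 8) / 6 = 26/6 = 4.3333
  x̄ = (5.1667, 4.3333),  deviation x̄ - mu_0 = (5.1667, 4.3333) - (7, 3) = (-1.8333, 1.3333).

Step 2 — sample covariance matrix, S[i,j] = (1/(n-1)) · Σ_k (x_{k,i} - mean_i) · (x_{k,j} - mean_j), divisor n-1 = 5:
  S[X_1,X_1] = ((1.8333)·(1.8333) + (-1.1667)·(-1.1667) + (2.8333)·(2.8333) + (-4.1667)·(-4.1667) + (1.8333)·(1.8333) + (-1.1667)·(-1.1667)) / 5 = 34.8333/5 = 6.9667
  S[X_1,X_2] = ((1.8333)·(-2.3333) + (-1.1667)·(2.6667) + (2.8333)·(-3.3333) + (-4.1667)·(1.6667) + (1.8333)·(-2.3333) + (-1.1667)·(3.6667)) / 5 = -32.3333/5 = -6.4667
  S[X_2,X_2] = ((-2.3333)·(-2.3333) + (2.6667)·(2.6667) + (-3.3333)·(-3.3333) + (1.6667)·(1.6667) + (-2.3333)·(-2.3333) + (3.6667)·(3.6667)) / 5 = 45.3333/5 = 9.0667
  S = [[6.9667, -6.4667],
 [-6.4667, 9.0667]].

Step 3 — invert S. det(S) = 6.9667·9.0667 - (-6.4667)² = 21.3467.
  S^{-1} = (1/det) · [[d, -b], [-b, a]] = [[0.4247, 0.3029],
 [0.3029, 0.3264]].

Step 4 — quadratic form (x̄ - mu_0)^T · S^{-1} · (x̄ - mu_0):
  S^{-1} · (x̄ - mu_0) = (-0.3748, -0.1202),
  (x̄ - mu_0)^T · [...] = (-1.8333)·(-0.3748) + (1.3333)·(-0.1202) = 0.5268.

Step 5 — scale by n: T² = 6 · 0.5268 = 3.1605.

T² ≈ 3.1605


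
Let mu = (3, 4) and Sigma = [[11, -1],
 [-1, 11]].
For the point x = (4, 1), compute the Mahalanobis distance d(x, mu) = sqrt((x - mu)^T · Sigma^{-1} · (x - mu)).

Step 1 — centre the observation: (x - mu) = (1, -3).

Step 2 — invert Sigma. det(Sigma) = 11·11 - (-1)² = 120.
  Sigma^{-1} = (1/det) · [[d, -b], [-b, a]] = [[0.0917, 0.0083],
 [0.0083, 0.0917]].

Step 3 — form the quadratic (x - mu)^T · Sigma^{-1} · (x - mu):
  Sigma^{-1} · (x - mu) = (0.0667, -0.2667).
  (x - mu)^T · [Sigma^{-1} · (x - mu)] = (1)·(0.0667) + (-3)·(-0.2667) = 0.8667.

Step 4 — take square root: d = √(0.8667) ≈ 0.9309.

d(x, mu) = √(0.8667) ≈ 0.9309


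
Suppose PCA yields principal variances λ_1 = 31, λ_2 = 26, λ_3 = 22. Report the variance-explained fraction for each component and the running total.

Step 1 — total variance = trace(Sigma) = Σ λ_i = 31 + 26 + 22 = 79.

Step 2 — fraction explained by component i = λ_i / Σ λ:
  PC1: 31/79 = 0.3924
  PC2: 26/79 = 0.3291
  PC3: 22/79 = 0.2785

Step 3 — cumulative fraction after k components = (λ_1 + ... + λ_k) / Σ λ:
  k = 1: 31/79 = 0.3924
  k = 2: (31 + 26)/79 = 57/79 = 0.7215
  k = 3: (31 + 26 + 22)/79 = 79/79 = 1

Summary (fraction, with percent):

explained: PC1 0.3924 (39.24%), PC2 0.3291 (32.91%), PC3 0.2785 (27.85%);  cumulative: 0.3924, 0.7215, 1


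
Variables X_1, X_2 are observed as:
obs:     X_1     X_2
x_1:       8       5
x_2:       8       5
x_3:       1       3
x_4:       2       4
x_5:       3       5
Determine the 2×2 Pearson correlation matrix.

Step 1 — column means:
  mean(X_1) = (8 + 8 + 1 + 2 + 3) / 5 = 22/5 = 4.4
  mean(X_2) = (5 + 5 + 3 + 4 + 5) / 5 = 22/5 = 4.4

Step 2 — sample variances and covariances s[i,j] = (1/(n-1)) · Σ_k (x_{k,i} - mean_i) · (x_{k,j} - mean_j), with n-1 = 4:
  s[X_1,X_1] = ((3.6)·(3.6) + (3.6)·(3.6) + (-3.4)·(-3.4) + (-2.4)·(-2.4) + (-1.4)·(-1.4)) / 4 = 45.2/4 = 11.3
  s[X_1,X_2] = ((3.6)·(0.6) + (3.6)·(0.6) + (-3.4)·(-1.4) + (-2.4)·(-0.4) + (-1.4)·(0.6)) / 4 = 9.2/4 = 2.3
  s[X_2,X_2] = ((0.6)·(0.6) + (0.6)·(0.6) + (-1.4)·(-1.4) + (-0.4)·(-0.4) + (0.6)·(0.6)) / 4 = 3.2/4 = 0.8
  Sample standard deviations s_i = √(s[i,i]):
  s(X_1) = √(11.3) = 3.3615
  s(X_2) = √(0.8) = 0.8944

Step 3 — r_{ij} = s_{ij} / (s_i · s_j):
  r[X_1,X_1] = 1 (diagonal).
  r[X_1,X_2] = 2.3 / (3.3615 · 0.8944) = 2.3 / 3.0067 = 0.765
  r[X_2,X_2] = 1 (diagonal).

R is symmetric with unit diagonal. Assembling:

R = [[1, 0.765],
 [0.765, 1]]


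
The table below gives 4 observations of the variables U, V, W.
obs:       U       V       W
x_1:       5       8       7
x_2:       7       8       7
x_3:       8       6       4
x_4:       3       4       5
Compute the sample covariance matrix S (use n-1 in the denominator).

Step 1 — column means:
  mean(U) = (5 + 7 + 8 + 3) / 4 = 23/4 = 5.75
  mean(V) = (8 + 8 + 6 + 4) / 4 = 26/4 = 6.5
  mean(W) = (7 + 7 + 4 + 5) / 4 = 23/4 = 5.75

Step 2 — sample covariance S[i,j] = (1/(n-1)) · Σ_k (x_{k,i} - mean_i) · (x_{k,j} - mean_j), with n-1 = 3.
  S[U,U] = ((-0.75)·(-0.75) + (1.25)·(1.25) + (2.25)·(2.25) + (-2.75)·(-2.75)) / 3 = 14.75/3 = 4.9167
  S[U,V] = ((-0.75)·(1.5) + (1.25)·(1.5) + (2.25)·(-0.5) + (-2.75)·(-2.5)) / 3 = 6.5/3 = 2.1667
  S[U,W] = ((-0.75)·(1.25) + (1.25)·(1.25) + (2.25)·(-1.75) + (-2.75)·(-0.75)) / 3 = -1.25/3 = -0.4167
  S[V,V] = ((1.5)·(1.5) + (1.5)·(1.5) + (-0.5)·(-0.5) + (-2.5)·(-2.5)) / 3 = 11/3 = 3.6667
  S[V,W] = ((1.5)·(1.25) + (1.5)·(1.25) + (-0.5)·(-1.75) + (-2.5)·(-0.75)) / 3 = 6.5/3 = 2.1667
  S[W,W] = ((1.25)·(1.25) + (1.25)·(1.25) + (-1.75)·(-1.75) + (-0.75)·(-0.75)) / 3 = 6.75/3 = 2.25

S is symmetric (S[j,i] = S[i,j]). Assembling:

S = [[4.9167, 2.1667, -0.4167],
 [2.1667, 3.6667, 2.1667],
 [-0.4167, 2.1667, 2.25]]


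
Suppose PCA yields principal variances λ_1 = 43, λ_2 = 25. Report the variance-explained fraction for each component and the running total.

Step 1 — total variance = trace(Sigma) = Σ λ_i = 43 + 25 = 68.

Step 2 — fraction explained by component i = λ_i / Σ λ:
  PC1: 43/68 = 0.6324
  PC2: 25/68 = 0.3676

Step 3 — cumulative fraction after k components = (λ_1 + ... + λ_k) / Σ λ:
  k = 1: 43/68 = 0.6324
  k = 2: (43 + 25)/68 = 68/68 = 1

Summary (fraction, with percent):

explained: PC1 0.6324 (63.24%), PC2 0.3676 (36.76%);  cumulative: 0.6324, 1


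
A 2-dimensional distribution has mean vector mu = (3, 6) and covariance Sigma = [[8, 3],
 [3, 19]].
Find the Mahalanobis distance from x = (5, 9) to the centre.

Step 1 — centre the observation: (x - mu) = (2, 3).

Step 2 — invert Sigma. det(Sigma) = 8·19 - (3)² = 143.
  Sigma^{-1} = (1/det) · [[d, -b], [-b, a]] = [[0.1329, -0.021],
 [-0.021, 0.0559]].

Step 3 — form the quadratic (x - mu)^T · Sigma^{-1} · (x - mu):
  Sigma^{-1} · (x - mu) = (0.2028, 0.1259).
  (x - mu)^T · [Sigma^{-1} · (x - mu)] = (2)·(0.2028) + (3)·(0.1259) = 0.7832.

Step 4 — take square root: d = √(0.7832) ≈ 0.885.

d(x, mu) = √(0.7832) ≈ 0.885


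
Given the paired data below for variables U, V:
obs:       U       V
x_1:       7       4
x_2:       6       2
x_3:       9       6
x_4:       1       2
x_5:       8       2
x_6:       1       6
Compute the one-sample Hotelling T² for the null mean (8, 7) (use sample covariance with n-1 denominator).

Step 1 — sample mean vector:
  mean(U) = (7 + 6 + 9 + 1 + 8 + 1) / 6 = 32/6 = 5.3333
  mean(V) = (4 + 2 + 6 + 2 + 2 + 6) / 6 = 22/6 = 3.6667
  x̄ = (5.3333, 3.6667),  deviation x̄ - mu_0 = (5.3333, 3.6667) - (8, 7) = (-2.6667, -3.3333).

Step 2 — sample covariance matrix, S[i,j] = (1/(n-1)) · Σ_k (x_{k,i} - mean_i) · (x_{k,j} - mean_j), divisor n-1 = 5:
  S[U,U] = ((1.6667)·(1.6667) + (0.6667)·(0.6667) + (3.6667)·(3.6667) + (-4.3333)·(-4.3333) + (2.6667)·(2.6667) + (-4.3333)·(-4.3333)) / 5 = 61.3333/5 = 12.2667
  S[U,V] = ((1.6667)·(0.3333) + (0.6667)·(-1.6667) + (3.6667)·(2.3333) + (-4.3333)·(-1.6667) + (2.6667)·(-1.6667) + (-4.3333)·(2.3333)) / 5 = 0.6667/5 = 0.1333
  S[V,V] = ((0.3333)·(0.3333) + (-1.6667)·(-1.6667) + (2.3333)·(2.3333) + (-1.6667)·(-1.6667) + (-1.6667)·(-1.6667) + (2.3333)·(2.3333)) / 5 = 19.3333/5 = 3.8667
  S = [[12.2667, 0.1333],
 [0.1333, 3.8667]].

Step 3 — invert S. det(S) = 12.2667·3.8667 - (0.1333)² = 47.4133.
  S^{-1} = (1/det) · [[d, -b], [-b, a]] = [[0.0816, -0.0028],
 [-0.0028, 0.2587]].

Step 4 — quadratic form (x̄ - mu_0)^T · S^{-1} · (x̄ - mu_0):
  S^{-1} · (x̄ - mu_0) = (-0.2081, -0.8549),
  (x̄ - mu_0)^T · [...] = (-2.6667)·(-0.2081) + (-3.3333)·(-0.8549) = 3.4046.

Step 5 — scale by n: T² = 6 · 3.4046 = 20.4274.

T² ≈ 20.4274


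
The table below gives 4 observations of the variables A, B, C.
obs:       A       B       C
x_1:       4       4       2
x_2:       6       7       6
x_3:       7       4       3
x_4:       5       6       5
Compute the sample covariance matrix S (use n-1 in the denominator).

Step 1 — column means:
  mean(A) = (4 + 6 + 7 + 5) / 4 = 22/4 = 5.5
  mean(B) = (4 + 7 + 4 + 6) / 4 = 21/4 = 5.25
  mean(C) = (2 + 6 + 3 + 5) / 4 = 16/4 = 4

Step 2 — sample covariance S[i,j] = (1/(n-1)) · Σ_k (x_{k,i} - mean_i) · (x_{k,j} - mean_j), with n-1 = 3.
  S[A,A] = ((-1.5)·(-1.5) + (0.5)·(0.5) + (1.5)·(1.5) + (-0.5)·(-0.5)) / 3 = 5/3 = 1.6667
  S[A,B] = ((-1.5)·(-1.25) + (0.5)·(1.75) + (1.5)·(-1.25) + (-0.5)·(0.75)) / 3 = 0.5/3 = 0.1667
  S[A,C] = ((-1.5)·(-2) + (0.5)·(2) + (1.5)·(-1) + (-0.5)·(1)) / 3 = 2/3 = 0.6667
  S[B,B] = ((-1.25)·(-1.25) + (1.75)·(1.75) + (-1.25)·(-1.25) + (0.75)·(0.75)) / 3 = 6.75/3 = 2.25
  S[B,C] = ((-1.25)·(-2) + (1.75)·(2) + (-1.25)·(-1) + (0.75)·(1)) / 3 = 8/3 = 2.6667
  S[C,C] = ((-2)·(-2) + (2)·(2) + (-1)·(-1) + (1)·(1)) / 3 = 10/3 = 3.3333

S is symmetric (S[j,i] = S[i,j]). Assembling:

S = [[1.6667, 0.1667, 0.6667],
 [0.1667, 2.25, 2.6667],
 [0.6667, 2.6667, 3.3333]]


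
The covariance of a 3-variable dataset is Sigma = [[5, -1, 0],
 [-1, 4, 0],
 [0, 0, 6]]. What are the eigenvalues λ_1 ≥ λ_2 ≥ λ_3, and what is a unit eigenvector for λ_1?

Step 1 — characteristic polynomial p(λ) = det(λI - Sigma) = λ³ - tr·λ² + c_1·λ - det, where tr = trace, c_1 = sum of the principal 2×2 minors, det = det(Sigma):
  tr = 5 + 4 + 6 = 15,
  c_1 = (5·4 - (-1)²) + (5·6 - (0)²) + (4·6 - (0)²) = 19 + 30 + 24 = 73,
  det = 5·(4·6 - (0)²) - (-1)·((-1)·6 - (0)·(0)) + (0)·((-1)·(0) - 4·(0)) = 5·(24) - (-1)·(-6) + (0)·(0) = 114.
  So p(λ) = λ³ - 15λ² + 73λ - 114.
Step 2 — look for an integer root (rational root theorem: any rational root is an integer divisor of 114). Testing λ = 6:
  p(6) = 216 - 540 + 438 - 114 = 0  ✓
  Dividing out (λ - 6): p(λ) = (λ - 6)(λ² - 9λ + 19).
Step 3 — remaining eigenvalues from the quadratic λ² - 9λ + 19 = 0:
  Δ = 9² - 4·19 = 81 - 76 = 5,  λ = (9 ± √5)/2 = (9 ± 2.2361)/2 ≈ 5.618 or 3.382.
  Sorted: λ_1 = 6,  λ_2 = 5.618,  λ_3 = 3.382  (check: sum = 15 = tr ✓).

Step 4 — unit eigenvector for λ_1 = 6: v spans the null space of (Sigma - λ_1 I), whose rows are
  r_1 = (-1, -1, 0),  r_2 = (-1, -2, 0),  r_3 = (0, 0, 0).
  v is orthogonal to every row, so take v ∝ r_1 × r_2 = ((-1)·(0) - (0)·(-2), (0)·(-1) - (-1)·(0), (-1)·(-2) - (-1)·(-1)) = (0, 0, 1).
  Let u = (0, 0, 1).
  ||u|| = √((0)² + (0)² + (1)²) = √(1) = 1,  v_1 = u/||u|| ≈ (0, 0, 1) (||v_1|| = 1).

λ_1 = 6,  λ_2 = 5.618,  λ_3 = 3.382;  v_1 ≈ (0, 0, 1)


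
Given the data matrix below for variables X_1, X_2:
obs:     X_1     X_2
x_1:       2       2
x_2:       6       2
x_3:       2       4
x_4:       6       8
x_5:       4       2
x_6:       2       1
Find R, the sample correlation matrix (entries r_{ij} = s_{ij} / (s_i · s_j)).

Step 1 — column means:
  mean(X_1) = (2 + 6 + 2 + 6 + 4 + 2) / 6 = 22/6 = 3.6667
  mean(X_2) = (2 + 2 + 4 + 8 + 2 + 1) / 6 = 19/6 = 3.1667

Step 2 — sample variances and covariances s[i,j] = (1/(n-1)) · Σ_k (x_{k,i} - mean_i) · (x_{k,j} - mean_j), with n-1 = 5:
  s[X_1,X_1] = ((-1.6667)·(-1.6667) + (2.3333)·(2.3333) + (-1.6667)·(-1.6667) + (2.3333)·(2.3333) + (0.3333)·(0.3333) + (-1.6667)·(-1.6667)) / 5 = 19.3333/5 = 3.8667
  s[X_1,X_2] = ((-1.6667)·(-1.1667) + (2.3333)·(-1.1667) + (-1.6667)·(0.8333) + (2.3333)·(4.8333) + (0.3333)·(-1.1667) + (-1.6667)·(-2.1667)) / 5 = 12.3333/5 = 2.4667
  s[X_2,X_2] = ((-1.1667)·(-1.1667) + (-1.1667)·(-1.1667) + (0.8333)·(0.8333) + (4.8333)·(4.8333) + (-1.1667)·(-1.1667) + (-2.1667)·(-2.1667)) / 5 = 32.8333/5 = 6.5667
  Sample standard deviations s_i = √(s[i,i]):
  s(X_1) = √(3.8667) = 1.9664
  s(X_2) = √(6.5667) = 2.5626

Step 3 — r_{ij} = s_{ij} / (s_i · s_j):
  r[X_1,X_1] = 1 (diagonal).
  r[X_1,X_2] = 2.4667 / (1.9664 · 2.5626) = 2.4667 / 5.039 = 0.4895
  r[X_2,X_2] = 1 (diagonal).

R is symmetric with unit diagonal. Assembling:

R = [[1, 0.4895],
 [0.4895, 1]]


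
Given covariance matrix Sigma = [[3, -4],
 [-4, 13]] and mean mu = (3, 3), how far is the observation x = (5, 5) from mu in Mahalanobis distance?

Step 1 — centre the observation: (x - mu) = (2, 2).

Step 2 — invert Sigma. det(Sigma) = 3·13 - (-4)² = 23.
  Sigma^{-1} = (1/det) · [[d, -b], [-b, a]] = [[0.5652, 0.1739],
 [0.1739, 0.1304]].

Step 3 — form the quadratic (x - mu)^T · Sigma^{-1} · (x - mu):
  Sigma^{-1} · (x - mu) = (1.4783, 0.6087).
  (x - mu)^T · [Sigma^{-1} · (x - mu)] = (2)·(1.4783) + (2)·(0.6087) = 4.1739.

Step 4 — take square root: d = √(4.1739) ≈ 2.043.

d(x, mu) = √(4.1739) ≈ 2.043


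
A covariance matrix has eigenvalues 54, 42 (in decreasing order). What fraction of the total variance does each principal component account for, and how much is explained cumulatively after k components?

Step 1 — total variance = trace(Sigma) = Σ λ_i = 54 + 42 = 96.

Step 2 — fraction explained by component i = λ_i / Σ λ:
  PC1: 54/96 = 0.5625
  PC2: 42/96 = 0.4375

Step 3 — cumulative fraction after k components = (λ_1 + ... + λ_k) / Σ λ:
  k = 1: 54/96 = 0.5625
  k = 2: (54 + 42)/96 = 96/96 = 1

Summary (fraction, with percent):

explained: PC1 0.5625 (56.25%), PC2 0.4375 (43.75%);  cumulative: 0.5625, 1


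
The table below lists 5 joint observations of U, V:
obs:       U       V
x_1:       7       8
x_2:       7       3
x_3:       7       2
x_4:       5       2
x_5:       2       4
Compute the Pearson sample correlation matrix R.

Step 1 — column means:
  mean(U) = (7 + 7 + 7 + 5 + 2) / 5 = 28/5 = 5.6
  mean(V) = (8 + 3 + 2 + 2 + 4) / 5 = 19/5 = 3.8

Step 2 — sample variances and covariances s[i,j] = (1/(n-1)) · Σ_k (x_{k,i} - mean_i) · (x_{k,j} - mean_j), with n-1 = 4:
  s[U,U] = ((1.4)·(1.4) + (1.4)·(1.4) + (1.4)·(1.4) + (-0.6)·(-0.6) + (-3.6)·(-3.6)) / 4 = 19.2/4 = 4.8
  s[U,V] = ((1.4)·(4.2) + (1.4)·(-0.8) + (1.4)·(-1.8) + (-0.6)·(-1.8) + (-3.6)·(0.2)) / 4 = 2.6/4 = 0.65
  s[V,V] = ((4.2)·(4.2) + (-0.8)·(-0.8) + (-1.8)·(-1.8) + (-1.8)·(-1.8) + (0.2)·(0.2)) / 4 = 24.8/4 = 6.2
  Sample standard deviations s_i = √(s[i,i]):
  s(U) = √(4.8) = 2.1909
  s(V) = √(6.2) = 2.49

Step 3 — r_{ij} = s_{ij} / (s_i · s_j):
  r[U,U] = 1 (diagonal).
  r[U,V] = 0.65 / (2.1909 · 2.49) = 0.65 / 5.4553 = 0.1192
  r[V,V] = 1 (diagonal).

R is symmetric with unit diagonal. Assembling:

R = [[1, 0.1192],
 [0.1192, 1]]


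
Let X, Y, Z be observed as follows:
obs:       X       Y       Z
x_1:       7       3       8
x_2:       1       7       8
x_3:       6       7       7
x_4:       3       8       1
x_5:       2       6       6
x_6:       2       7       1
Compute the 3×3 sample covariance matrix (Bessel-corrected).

Step 1 — column means:
  mean(X) = (7 + 1 + 6 + 3 + 2 + 2) / 6 = 21/6 = 3.5
  mean(Y) = (3 + 7 + 7 + 8 + 6 + 7) / 6 = 38/6 = 6.3333
  mean(Z) = (8 + 8 + 7 + 1 + 6 + 1) / 6 = 31/6 = 5.1667

Step 2 — sample covariance S[i,j] = (1/(n-1)) · Σ_k (x_{k,i} - mean_i) · (x_{k,j} - mean_j), with n-1 = 5.
  S[X,X] = ((3.5)·(3.5) + (-2.5)·(-2.5) + (2.5)·(2.5) + (-0.5)·(-0.5) + (-1.5)·(-1.5) + (-1.5)·(-1.5)) / 5 = 29.5/5 = 5.9
  S[X,Y] = ((3.5)·(-3.3333) + (-2.5)·(0.6667) + (2.5)·(0.6667) + (-0.5)·(1.6667) + (-1.5)·(-0.3333) + (-1.5)·(0.6667)) / 5 = -13/5 = -2.6
  S[X,Z] = ((3.5)·(2.8333) + (-2.5)·(2.8333) + (2.5)·(1.8333) + (-0.5)·(-4.1667) + (-1.5)·(0.8333) + (-1.5)·(-4.1667)) / 5 = 14.5/5 = 2.9
  S[Y,Y] = ((-3.3333)·(-3.3333) + (0.6667)·(0.6667) + (0.6667)·(0.6667) + (1.6667)·(1.6667) + (-0.3333)·(-0.3333) + (0.6667)·(0.6667)) / 5 = 15.3333/5 = 3.0667
  S[Y,Z] = ((-3.3333)·(2.8333) + (0.6667)·(2.8333) + (0.6667)·(1.8333) + (1.6667)·(-4.1667) + (-0.3333)·(0.8333) + (0.6667)·(-4.1667)) / 5 = -16.3333/5 = -3.2667
  S[Z,Z] = ((2.8333)·(2.8333) + (2.8333)·(2.8333) + (1.8333)·(1.8333) + (-4.1667)·(-4.1667) + (0.8333)·(0.8333) + (-4.1667)·(-4.1667)) / 5 = 54.8333/5 = 10.9667

S is symmetric (S[j,i] = S[i,j]). Assembling:

S = [[5.9, -2.6, 2.9],
 [-2.6, 3.0667, -3.2667],
 [2.9, -3.2667, 10.9667]]


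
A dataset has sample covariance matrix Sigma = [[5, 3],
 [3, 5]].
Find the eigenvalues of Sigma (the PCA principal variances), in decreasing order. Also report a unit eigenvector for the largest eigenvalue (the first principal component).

Step 1 — characteristic polynomial of 2×2 Sigma:
  det(Sigma - λI) = λ² - trace · λ + det = 0.
  trace = 5 + 5 = 10, det = 5·5 - (3)² = 16.
Step 2 — discriminant:
  Δ = trace² - 4·det = 100 - 64 = 36.
Step 3 — eigenvalues:
  λ = (trace ± √Δ)/2 = (10 ± 6)/2,
  λ_1 = 8,  λ_2 = 2.

Step 4 — unit eigenvector for λ_1: solve (Sigma - λ_1 I)v = 0. First row:
  (5 - 8)·v_x + (3)·v_y = 0, i.e. (-3)·v_x + (3)·v_y = 0,
  so v ∝ (b, λ_1 - a) = (3, 3) = u.
  ||u|| = √((3)² + (3)²) = √(18) ≈ 4.2426,
  v_1 = u/||u|| ≈ (0.7071, 0.7071) (||v_1|| = 1).

λ_1 = 8,  λ_2 = 2;  v_1 ≈ (0.7071, 0.7071)


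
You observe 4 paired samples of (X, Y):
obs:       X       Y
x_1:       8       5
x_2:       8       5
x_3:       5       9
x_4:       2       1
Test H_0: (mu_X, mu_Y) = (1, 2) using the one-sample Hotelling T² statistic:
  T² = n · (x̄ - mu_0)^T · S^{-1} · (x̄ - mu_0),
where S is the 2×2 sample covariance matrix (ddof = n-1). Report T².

Step 1 — sample mean vector:
  mean(X) = (8 + 8 + 5 + 2) / 4 = 23/4 = 5.75
  mean(Y) = (5 + 5 + 9 + 1) / 4 = 20/4 = 5
  x̄ = (5.75, 5),  deviation x̄ - mu_0 = (5.75, 5) - (1, 2) = (4.75, 3).

Step 2 — sample covariance matrix, S[i,j] = (1/(n-1)) · Σ_k (x_{k,i} - mean_i) · (x_{k,j} - mean_j), divisor n-1 = 3:
  S[X,X] = ((2.25)·(2.25) + (2.25)·(2.25) + (-0.75)·(-0.75) + (-3.75)·(-3.75)) / 3 = 24.75/3 = 8.25
  S[X,Y] = ((2.25)·(0) + (2.25)·(0) + (-0.75)·(4) + (-3.75)·(-4)) / 3 = 12/3 = 4
  S[Y,Y] = ((0)·(0) + (0)·(0) + (4)·(4) + (-4)·(-4)) / 3 = 32/3 = 10.6667
  S = [[8.25, 4],
 [4, 10.6667]].

Step 3 — invert S. det(S) = 8.25·10.6667 - (4)² = 72.
  S^{-1} = (1/det) · [[d, -b], [-b, a]] = [[0.1481, -0.0556],
 [-0.0556, 0.1146]].

Step 4 — quadratic form (x̄ - mu_0)^T · S^{-1} · (x̄ - mu_0):
  S^{-1} · (x̄ - mu_0) = (0.537, 0.0799),
  (x̄ - mu_0)^T · [...] = (4.75)·(0.537) + (3)·(0.0799) = 2.7905.

Step 5 — scale by n: T² = 4 · 2.7905 = 11.162.

T² ≈ 11.162


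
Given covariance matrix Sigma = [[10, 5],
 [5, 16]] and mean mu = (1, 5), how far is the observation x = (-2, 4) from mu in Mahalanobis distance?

Step 1 — centre the observation: (x - mu) = (-3, -1).

Step 2 — invert Sigma. det(Sigma) = 10·16 - (5)² = 135.
  Sigma^{-1} = (1/det) · [[d, -b], [-b, a]] = [[0.1185, -0.037],
 [-0.037, 0.0741]].

Step 3 — form the quadratic (x - mu)^T · Sigma^{-1} · (x - mu):
  Sigma^{-1} · (x - mu) = (-0.3185, 0.037).
  (x - mu)^T · [Sigma^{-1} · (x - mu)] = (-3)·(-0.3185) + (-1)·(0.037) = 0.9185.

Step 4 — take square root: d = √(0.9185) ≈ 0.9584.

d(x, mu) = √(0.9185) ≈ 0.9584


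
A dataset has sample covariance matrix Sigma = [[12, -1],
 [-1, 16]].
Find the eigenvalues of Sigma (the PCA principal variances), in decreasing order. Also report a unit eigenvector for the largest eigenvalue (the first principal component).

Step 1 — characteristic polynomial of 2×2 Sigma:
  det(Sigma - λI) = λ² - trace · λ + det = 0.
  trace = 12 + 16 = 28, det = 12·16 - (-1)² = 191.
Step 2 — discriminant:
  Δ = trace² - 4·det = 784 - 764 = 20.
Step 3 — eigenvalues:
  λ = (trace ± √Δ)/2 = (28 ± 4.4721)/2,
  λ_1 = 16.2361,  λ_2 = 11.7639.

Step 4 — unit eigenvector for λ_1: solve (Sigma - λ_1 I)v = 0. First row:
  (12 - 16.2361)·v_x + (-1)·v_y = 0, i.e. (-4.2361)·v_x + (-1)·v_y = 0,
  so v ∝ (b, λ_1 - a) = (-1, 4.2361); multiply by -1 so the first entry is positive: u = (1, -4.2361).
  ||u|| = √((1)² + (-4.2361)²) = √(18.9443) ≈ 4.3525,
  v_1 = u/||u|| ≈ (0.2298, -0.9732) (||v_1|| = 1).

λ_1 = 16.2361,  λ_2 = 11.7639;  v_1 ≈ (0.2298, -0.9732)


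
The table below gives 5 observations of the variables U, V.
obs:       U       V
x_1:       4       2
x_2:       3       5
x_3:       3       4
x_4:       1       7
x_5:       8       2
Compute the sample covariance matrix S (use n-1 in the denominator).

Step 1 — column means:
  mean(U) = (4 + 3 + 3 + 1 + 8) / 5 = 19/5 = 3.8
  mean(V) = (2 + 5 + 4 + 7 + 2) / 5 = 20/5 = 4

Step 2 — sample covariance S[i,j] = (1/(n-1)) · Σ_k (x_{k,i} - mean_i) · (x_{k,j} - mean_j), with n-1 = 4.
  S[U,U] = ((0.2)·(0.2) + (-0.8)·(-0.8) + (-0.8)·(-0.8) + (-2.8)·(-2.8) + (4.2)·(4.2)) / 4 = 26.8/4 = 6.7
  S[U,V] = ((0.2)·(-2) + (-0.8)·(1) + (-0.8)·(0) + (-2.8)·(3) + (4.2)·(-2)) / 4 = -18/4 = -4.5
  S[V,V] = ((-2)·(-2) + (1)·(1) + (0)·(0) + (3)·(3) + (-2)·(-2)) / 4 = 18/4 = 4.5

S is symmetric (S[j,i] = S[i,j]). Assembling:

S = [[6.7, -4.5],
 [-4.5, 4.5]]


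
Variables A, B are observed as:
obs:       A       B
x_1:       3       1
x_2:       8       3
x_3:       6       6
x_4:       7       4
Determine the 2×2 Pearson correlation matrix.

Step 1 — column means:
  mean(A) = (3 + 8 + 6 + 7) / 4 = 24/4 = 6
  mean(B) = (1 + 3 + 6 + 4) / 4 = 14/4 = 3.5

Step 2 — sample variances and covariances s[i,j] = (1/(n-1)) · Σ_k (x_{k,i} - mean_i) · (x_{k,j} - mean_j), with n-1 = 3:
  s[A,A] = ((-3)·(-3) + (2)·(2) + (0)·(0) + (1)·(1)) / 3 = 14/3 = 4.6667
  s[A,B] = ((-3)·(-2.5) + (2)·(-0.5) + (0)·(2.5) + (1)·(0.5)) / 3 = 7/3 = 2.3333
  s[B,B] = ((-2.5)·(-2.5) + (-0.5)·(-0.5) + (2.5)·(2.5) + (0.5)·(0.5)) / 3 = 13/3 = 4.3333
  Sample standard deviations s_i = √(s[i,i]):
  s(A) = √(4.6667) = 2.1602
  s(B) = √(4.3333) = 2.0817

Step 3 — r_{ij} = s_{ij} / (s_i · s_j):
  r[A,A] = 1 (diagonal).
  r[A,B] = 2.3333 / (2.1602 · 2.0817) = 2.3333 / 4.4969 = 0.5189
  r[B,B] = 1 (diagonal).

R is symmetric with unit diagonal. Assembling:

R = [[1, 0.5189],
 [0.5189, 1]]


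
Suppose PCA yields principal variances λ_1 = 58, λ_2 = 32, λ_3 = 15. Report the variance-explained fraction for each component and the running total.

Step 1 — total variance = trace(Sigma) = Σ λ_i = 58 + 32 + 15 = 105.

Step 2 — fraction explained by component i = λ_i / Σ λ:
  PC1: 58/105 = 0.5524
  PC2: 32/105 = 0.3048
  PC3: 15/105 = 0.1429

Step 3 — cumulative fraction after k components = (λ_1 + ... + λ_k) / Σ λ:
  k = 1: 58/105 = 0.5524
  k = 2: (58 + 32)/105 = 90/105 = 0.8571
  k = 3: (58 + 32 + 15)/105 = 105/105 = 1

Summary (fraction, with percent):

explained: PC1 0.5524 (55.24%), PC2 0.3048 (30.48%), PC3 0.1429 (14.29%);  cumulative: 0.5524, 0.8571, 1


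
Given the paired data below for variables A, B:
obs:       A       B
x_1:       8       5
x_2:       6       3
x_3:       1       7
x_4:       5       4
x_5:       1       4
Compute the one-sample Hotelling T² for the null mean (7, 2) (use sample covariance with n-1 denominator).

Step 1 — sample mean vector:
  mean(A) = (8 + 6 + 1 + 5 + 1) / 5 = 21/5 = 4.2
  mean(B) = (5 + 3 + 7 + 4 + 4) / 5 = 23/5 = 4.6
  x̄ = (4.2, 4.6),  deviation x̄ - mu_0 = (4.2, 4.6) - (7, 2) = (-2.8, 2.6).

Step 2 — sample covariance matrix, S[i,j] = (1/(n-1)) · Σ_k (x_{k,i} - mean_i) · (x_{k,j} - mean_j), divisor n-1 = 4:
  S[A,A] = ((3.8)·(3.8) + (1.8)·(1.8) + (-3.2)·(-3.2) + (0.8)·(0.8) + (-3.2)·(-3.2)) / 4 = 38.8/4 = 9.7
  S[A,B] = ((3.8)·(0.4) + (1.8)·(-1.6) + (-3.2)·(2.4) + (0.8)·(-0.6) + (-3.2)·(-0.6)) / 4 = -7.6/4 = -1.9
  S[B,B] = ((0.4)·(0.4) + (-1.6)·(-1.6) + (2.4)·(2.4) + (-0.6)·(-0.6) + (-0.6)·(-0.6)) / 4 = 9.2/4 = 2.3
  S = [[9.7, -1.9],
 [-1.9, 2.3]].

Step 3 — invert S. det(S) = 9.7·2.3 - (-1.9)² = 18.7.
  S^{-1} = (1/det) · [[d, -b], [-b, a]] = [[0.123, 0.1016],
 [0.1016, 0.5187]].

Step 4 — quadratic form (x̄ - mu_0)^T · S^{-1} · (x̄ - mu_0):
  S^{-1} · (x̄ - mu_0) = (-0.0802, 1.0642),
  (x̄ - mu_0)^T · [...] = (-2.8)·(-0.0802) + (2.6)·(1.0642) = 2.9914.

Step 5 — scale by n: T² = 5 · 2.9914 = 14.9572.

T² ≈ 14.9572


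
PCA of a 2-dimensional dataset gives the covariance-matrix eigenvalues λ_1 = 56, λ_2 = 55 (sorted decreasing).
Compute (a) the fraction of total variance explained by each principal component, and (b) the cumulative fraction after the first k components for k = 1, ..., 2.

Step 1 — total variance = trace(Sigma) = Σ λ_i = 56 + 55 = 111.

Step 2 — fraction explained by component i = λ_i / Σ λ:
  PC1: 56/111 = 0.5045
  PC2: 55/111 = 0.4955

Step 3 — cumulative fraction after k components = (λ_1 + ... + λ_k) / Σ λ:
  k = 1: 56/111 = 0.5045
  k = 2: (56 + 55)/111 = 111/111 = 1

Summary (fraction, with percent):

explained: PC1 0.5045 (50.45%), PC2 0.4955 (49.55%);  cumulative: 0.5045, 1


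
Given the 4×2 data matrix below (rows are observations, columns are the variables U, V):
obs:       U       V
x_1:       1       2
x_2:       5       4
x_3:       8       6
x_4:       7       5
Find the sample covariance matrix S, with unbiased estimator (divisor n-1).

Step 1 — column means:
  mean(U) = (1 + 5 + 8 + 7) / 4 = 21/4 = 5.25
  mean(V) = (2 + 4 + 6 + 5) / 4 = 17/4 = 4.25

Step 2 — sample covariance S[i,j] = (1/(n-1)) · Σ_k (x_{k,i} - mean_i) · (x_{k,j} - mean_j), with n-1 = 3.
  S[U,U] = ((-4.25)·(-4.25) + (-0.25)·(-0.25) + (2.75)·(2.75) + (1.75)·(1.75)) / 3 = 28.75/3 = 9.5833
  S[U,V] = ((-4.25)·(-2.25) + (-0.25)·(-0.25) + (2.75)·(1.75) + (1.75)·(0.75)) / 3 = 15.75/3 = 5.25
  S[V,V] = ((-2.25)·(-2.25) + (-0.25)·(-0.25) + (1.75)·(1.75) + (0.75)·(0.75)) / 3 = 8.75/3 = 2.9167

S is symmetric (S[j,i] = S[i,j]). Assembling:

S = [[9.5833, 5.25],
 [5.25, 2.9167]]


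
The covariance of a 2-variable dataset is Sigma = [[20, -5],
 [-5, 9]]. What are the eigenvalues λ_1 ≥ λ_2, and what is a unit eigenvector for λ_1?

Step 1 — characteristic polynomial of 2×2 Sigma:
  det(Sigma - λI) = λ² - trace · λ + det = 0.
  trace = 20 + 9 = 29, det = 20·9 - (-5)² = 155.
Step 2 — discriminant:
  Δ = trace² - 4·det = 841 - 620 = 221.
Step 3 — eigenvalues:
  λ = (trace ± √Δ)/2 = (29 ± 14.8661)/2,
  λ_1 = 21.933,  λ_2 = 7.067.

Step 4 — unit eigenvector for λ_1: solve (Sigma - λ_1 I)v = 0. First row:
  (20 - 21.933)·v_x + (-5)·v_y = 0, i.e. (-1.933)·v_x + (-5)·v_y = 0,
  so v ∝ (b, λ_1 - a) = (-5, 1.933); multiply by -1 so the first entry is positive: u = (5, -1.933).
  ||u|| = √((5)² + (-1.933)²) = √(28.7366) ≈ 5.3607,
  v_1 = u/||u|| ≈ (0.9327, -0.3606) (||v_1|| = 1).

λ_1 = 21.933,  λ_2 = 7.067;  v_1 ≈ (0.9327, -0.3606)


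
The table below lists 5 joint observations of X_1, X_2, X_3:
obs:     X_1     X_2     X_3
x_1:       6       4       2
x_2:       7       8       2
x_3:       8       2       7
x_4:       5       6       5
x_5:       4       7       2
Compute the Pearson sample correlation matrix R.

Step 1 — column means:
  mean(X_1) = (6 + 7 + 8 + 5 + 4) / 5 = 30/5 = 6
  mean(X_2) = (4 + 8 + 2 + 6 + 7) / 5 = 27/5 = 5.4
  mean(X_3) = (2 + 2 + 7 + 5 + 2) / 5 = 18/5 = 3.6

Step 2 — sample variances and covariances s[i,j] = (1/(n-1)) · Σ_k (x_{k,i} - mean_i) · (x_{k,j} - mean_j), with n-1 = 4:
  s[X_1,X_1] = ((0)·(0) + (1)·(1) + (2)·(2) + (-1)·(-1) + (-2)·(-2)) / 4 = 10/4 = 2.5
  s[X_1,X_2] = ((0)·(-1.4) + (1)·(2.6) + (2)·(-3.4) + (-1)·(0.6) + (-2)·(1.6)) / 4 = -8/4 = -2
  s[X_1,X_3] = ((0)·(-1.6) + (1)·(-1.6) + (2)·(3.4) + (-1)·(1.4) + (-2)·(-1.6)) / 4 = 7/4 = 1.75
  s[X_2,X_2] = ((-1.4)·(-1.4) + (2.6)·(2.6) + (-3.4)·(-3.4) + (0.6)·(0.6) + (1.6)·(1.6)) / 4 = 23.2/4 = 5.8
  s[X_2,X_3] = ((-1.4)·(-1.6) + (2.6)·(-1.6) + (-3.4)·(3.4) + (0.6)·(1.4) + (1.6)·(-1.6)) / 4 = -15.2/4 = -3.8
  s[X_3,X_3] = ((-1.6)·(-1.6) + (-1.6)·(-1.6) + (3.4)·(3.4) + (1.4)·(1.4) + (-1.6)·(-1.6)) / 4 = 21.2/4 = 5.3
  Sample standard deviations s_i = √(s[i,i]):
  s(X_1) = √(2.5) = 1.5811
  s(X_2) = √(5.8) = 2.4083
  s(X_3) = √(5.3) = 2.3022

Step 3 — r_{ij} = s_{ij} / (s_i · s_j):
  r[X_1,X_1] = 1 (diagonal).
  r[X_1,X_2] = -2 / (1.5811 · 2.4083) = -2 / 3.8079 = -0.5252
  r[X_1,X_3] = 1.75 / (1.5811 · 2.3022) = 1.75 / 3.6401 = 0.4808
  r[X_2,X_2] = 1 (diagonal).
  r[X_2,X_3] = -3.8 / (2.4083 · 2.3022) = -3.8 / 5.5444 = -0.6854
  r[X_3,X_3] = 1 (diagonal).

R is symmetric with unit diagonal. Assembling:

R = [[1, -0.5252, 0.4808],
 [-0.5252, 1, -0.6854],
 [0.4808, -0.6854, 1]]


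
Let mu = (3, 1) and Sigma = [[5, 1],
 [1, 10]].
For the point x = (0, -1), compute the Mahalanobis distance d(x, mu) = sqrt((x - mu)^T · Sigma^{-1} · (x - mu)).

Step 1 — centre the observation: (x - mu) = (-3, -2).

Step 2 — invert Sigma. det(Sigma) = 5·10 - (1)² = 49.
  Sigma^{-1} = (1/det) · [[d, -b], [-b, a]] = [[0.2041, -0.0204],
 [-0.0204, 0.102]].

Step 3 — form the quadratic (x - mu)^T · Sigma^{-1} · (x - mu):
  Sigma^{-1} · (x - mu) = (-0.5714, -0.1429).
  (x - mu)^T · [Sigma^{-1} · (x - mu)] = (-3)·(-0.5714) + (-2)·(-0.1429) = 2.

Step 4 — take square root: d = √(2) ≈ 1.4142.

d(x, mu) = √(2) ≈ 1.4142


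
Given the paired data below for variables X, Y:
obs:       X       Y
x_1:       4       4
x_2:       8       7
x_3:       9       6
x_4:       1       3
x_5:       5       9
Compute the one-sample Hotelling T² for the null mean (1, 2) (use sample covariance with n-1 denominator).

Step 1 — sample mean vector:
  mean(X) = (4 + 8 + 9 + 1 + 5) / 5 = 27/5 = 5.4
  mean(Y) = (4 + 7 + 6 + 3 + 9) / 5 = 29/5 = 5.8
  x̄ = (5.4, 5.8),  deviation x̄ - mu_0 = (5.4, 5.8) - (1, 2) = (4.4, 3.8).

Step 2 — sample covariance matrix, S[i,j] = (1/(n-1)) · Σ_k (x_{k,i} - mean_i) · (x_{k,j} - mean_j), divisor n-1 = 4:
  S[X,X] = ((-1.4)·(-1.4) + (2.6)·(2.6) + (3.6)·(3.6) + (-4.4)·(-4.4) + (-0.4)·(-0.4)) / 4 = 41.2/4 = 10.3
  S[X,Y] = ((-1.4)·(-1.8) + (2.6)·(1.2) + (3.6)·(0.2) + (-4.4)·(-2.8) + (-0.4)·(3.2)) / 4 = 17.4/4 = 4.35
  S[Y,Y] = ((-1.8)·(-1.8) + (1.2)·(1.2) + (0.2)·(0.2) + (-2.8)·(-2.8) + (3.2)·(3.2)) / 4 = 22.8/4 = 5.7
  S = [[10.3, 4.35],
 [4.35, 5.7]].

Step 3 — invert S. det(S) = 10.3·5.7 - (4.35)² = 39.7875.
  S^{-1} = (1/det) · [[d, -b], [-b, a]] = [[0.1433, -0.1093],
 [-0.1093, 0.2589]].

Step 4 — quadratic form (x̄ - mu_0)^T · S^{-1} · (x̄ - mu_0):
  S^{-1} · (x̄ - mu_0) = (0.2149, 0.5027),
  (x̄ - mu_0)^T · [...] = (4.4)·(0.2149) + (3.8)·(0.5027) = 2.8557.

Step 5 — scale by n: T² = 5 · 2.8557 = 14.2784.

T² ≈ 14.2784


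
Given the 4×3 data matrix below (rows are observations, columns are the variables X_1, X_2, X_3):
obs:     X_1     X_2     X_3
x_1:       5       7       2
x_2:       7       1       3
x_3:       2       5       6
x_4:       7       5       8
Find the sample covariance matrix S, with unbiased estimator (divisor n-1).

Step 1 — column means:
  mean(X_1) = (5 + 7 + 2 + 7) / 4 = 21/4 = 5.25
  mean(X_2) = (7 + 1 + 5 + 5) / 4 = 18/4 = 4.5
  mean(X_3) = (2 + 3 + 6 + 8) / 4 = 19/4 = 4.75

Step 2 — sample covariance S[i,j] = (1/(n-1)) · Σ_k (x_{k,i} - mean_i) · (x_{k,j} - mean_j), with n-1 = 3.
  S[X_1,X_1] = ((-0.25)·(-0.25) + (1.75)·(1.75) + (-3.25)·(-3.25) + (1.75)·(1.75)) / 3 = 16.75/3 = 5.5833
  S[X_1,X_2] = ((-0.25)·(2.5) + (1.75)·(-3.5) + (-3.25)·(0.5) + (1.75)·(0.5)) / 3 = -7.5/3 = -2.5
  S[X_1,X_3] = ((-0.25)·(-2.75) + (1.75)·(-1.75) + (-3.25)·(1.25) + (1.75)·(3.25)) / 3 = -0.75/3 = -0.25
  S[X_2,X_2] = ((2.5)·(2.5) + (-3.5)·(-3.5) + (0.5)·(0.5) + (0.5)·(0.5)) / 3 = 19/3 = 6.3333
  S[X_2,X_3] = ((2.5)·(-2.75) + (-3.5)·(-1.75) + (0.5)·(1.25) + (0.5)·(3.25)) / 3 = 1.5/3 = 0.5
  S[X_3,X_3] = ((-2.75)·(-2.75) + (-1.75)·(-1.75) + (1.25)·(1.25) + (3.25)·(3.25)) / 3 = 22.75/3 = 7.5833

S is symmetric (S[j,i] = S[i,j]). Assembling:

S = [[5.5833, -2.5, -0.25],
 [-2.5, 6.3333, 0.5],
 [-0.25, 0.5, 7.5833]]


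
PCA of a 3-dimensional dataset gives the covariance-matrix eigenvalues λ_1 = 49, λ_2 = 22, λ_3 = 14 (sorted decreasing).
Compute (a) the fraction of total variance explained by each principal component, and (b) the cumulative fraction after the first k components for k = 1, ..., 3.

Step 1 — total variance = trace(Sigma) = Σ λ_i = 49 + 22 + 14 = 85.

Step 2 — fraction explained by component i = λ_i / Σ λ:
  PC1: 49/85 = 0.5765
  PC2: 22/85 = 0.2588
  PC3: 14/85 = 0.1647

Step 3 — cumulative fraction after k components = (λ_1 + ... + λ_k) / Σ λ:
  k = 1: 49/85 = 0.5765
  k = 2: (49 + 22)/85 = 71/85 = 0.8353
  k = 3: (49 + 22 + 14)/85 = 85/85 = 1

Summary (fraction, with percent):

explained: PC1 0.5765 (57.65%), PC2 0.2588 (25.88%), PC3 0.1647 (16.47%);  cumulative: 0.5765, 0.8353, 1


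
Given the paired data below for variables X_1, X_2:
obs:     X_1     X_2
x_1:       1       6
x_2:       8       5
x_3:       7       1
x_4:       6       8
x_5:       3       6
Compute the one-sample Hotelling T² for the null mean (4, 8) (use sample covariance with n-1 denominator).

Step 1 — sample mean vector:
  mean(X_1) = (1 + 8 + 7 + 6 + 3) / 5 = 25/5 = 5
  mean(X_2) = (6 + 5 + 1 + 8 + 6) / 5 = 26/5 = 5.2
  x̄ = (5, 5.2),  deviation x̄ - mu_0 = (5, 5.2) - (4, 8) = (1, -2.8).

Step 2 — sample covariance matrix, S[i,j] = (1/(n-1)) · Σ_k (x_{k,i} - mean_i) · (x_{k,j} - mean_j), divisor n-1 = 4:
  S[X_1,X_1] = ((-4)·(-4) + (3)·(3) + (2)·(2) + (1)·(1) + (-2)·(-2)) / 4 = 34/4 = 8.5
  S[X_1,X_2] = ((-4)·(0.8) + (3)·(-0.2) + (2)·(-4.2) + (1)·(2.8) + (-2)·(0.8)) / 4 = -11/4 = -2.75
  S[X_2,X_2] = ((0.8)·(0.8) + (-0.2)·(-0.2) + (-4.2)·(-4.2) + (2.8)·(2.8) + (0.8)·(0.8)) / 4 = 26.8/4 = 6.7
  S = [[8.5, -2.75],
 [-2.75, 6.7]].

Step 3 — invert S. det(S) = 8.5·6.7 - (-2.75)² = 49.3875.
  S^{-1} = (1/det) · [[d, -b], [-b, a]] = [[0.1357, 0.0557],
 [0.0557, 0.1721]].

Step 4 — quadratic form (x̄ - mu_0)^T · S^{-1} · (x̄ - mu_0):
  S^{-1} · (x̄ - mu_0) = (-0.0202, -0.4262),
  (x̄ - mu_0)^T · [...] = (1)·(-0.0202) + (-2.8)·(-0.4262) = 1.1732.

Step 5 — scale by n: T² = 5 · 1.1732 = 5.8659.

T² ≈ 5.8659


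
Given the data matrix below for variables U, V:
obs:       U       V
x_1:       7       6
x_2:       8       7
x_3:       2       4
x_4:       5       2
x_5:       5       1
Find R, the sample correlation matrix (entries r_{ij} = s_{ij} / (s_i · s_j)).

Step 1 — column means:
  mean(U) = (7 + 8 + 2 + 5 + 5) / 5 = 27/5 = 5.4
  mean(V) = (6 + 7 + 4 + 2 + 1) / 5 = 20/5 = 4

Step 2 — sample variances and covariances s[i,j] = (1/(n-1)) · Σ_k (x_{k,i} - mean_i) · (x_{k,j} - mean_j), with n-1 = 4:
  s[U,U] = ((1.6)·(1.6) + (2.6)·(2.6) + (-3.4)·(-3.4) + (-0.4)·(-0.4) + (-0.4)·(-0.4)) / 4 = 21.2/4 = 5.3
  s[U,V] = ((1.6)·(2) + (2.6)·(3) + (-3.4)·(0) + (-0.4)·(-2) + (-0.4)·(-3)) / 4 = 13/4 = 3.25
  s[V,V] = ((2)·(2) + (3)·(3) + (0)·(0) + (-2)·(-2) + (-3)·(-3)) / 4 = 26/4 = 6.5
  Sample standard deviations s_i = √(s[i,i]):
  s(U) = √(5.3) = 2.3022
  s(V) = √(6.5) = 2.5495

Step 3 — r_{ij} = s_{ij} / (s_i · s_j):
  r[U,U] = 1 (diagonal).
  r[U,V] = 3.25 / (2.3022 · 2.5495) = 3.25 / 5.8694 = 0.5537
  r[V,V] = 1 (diagonal).

R is symmetric with unit diagonal. Assembling:

R = [[1, 0.5537],
 [0.5537, 1]]


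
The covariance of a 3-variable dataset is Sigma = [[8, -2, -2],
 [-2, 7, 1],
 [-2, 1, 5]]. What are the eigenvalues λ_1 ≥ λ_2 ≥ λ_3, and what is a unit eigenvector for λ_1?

Step 1 — characteristic polynomial p(λ) = det(λI - Sigma) = λ³ - tr·λ² + c_1·λ - det, where tr = trace, c_1 = sum of the principal 2×2 minors, det = det(Sigma):
  tr = 8 + 7 + 5 = 20,
  c_1 = (8·7 - (-2)²) + (8·5 - (-2)²) + (7·5 - (1)²) = 52 + 36 + 34 = 122,
  det = 8·(7·5 - (1)²) - (-2)·((-2)·5 - (1)·(-2)) + (-2)·((-2)·(1) - 7·(-2)) = 8·(34) - (-2)·(-8) + (-2)·(12) = 232.
  So p(λ) = λ³ - 20λ² + 122λ - 232.
Step 2 — look for an integer root (rational root theorem: any rational root is an integer divisor of 232). Testing λ = 4:
  p(4) = 64 - 320 + 488 - 232 = 0  ✓
  Dividing out (λ - 4): p(λ) = (λ - 4)(λ² - 16λ + 58).
Step 3 — remaining eigenvalues from the quadratic λ² - 16λ + 58 = 0:
  Δ = 16² - 4·58 = 256 - 232 = 24,  λ = (16 ± √24)/2 = (16 ± 4.899)/2 ≈ 10.4495 or 5.5505.
  Sorted: λ_1 = 10.4495,  λ_2 = 5.5505,  λ_3 = 4  (check: sum = 20 = tr ✓).

Step 4 — unit eigenvector for λ_1 ≈ 10.4495: v spans the null space of (Sigma - λ_1 I), whose rows are
  r_1 = (-2.4495, -2, -2),  r_2 = (-2, -3.4495, 1),  r_3 = (-2, 1, -5.4495).
  v is orthogonal to every row, so take v ∝ r_1 × r_2 = ((-2)·(1) - (-2)·(-3.4495), (-2)·(-2) - (-2.4495)·(1), (-2.4495)·(-3.4495) - (-2)·(-2)) ≈ (-8.899, 6.4495, 4.4495).
  Rescale (multiply by -1 so the first nonzero entry is positive): u = (8.899, -6.4495, -4.4495).
  ||u|| = √((8.899)² + (-6.4495)² + (-4.4495)²) = √(140.5857) ≈ 11.8569,  v_1 = u/||u|| ≈ (0.7505, -0.5439, -0.3753) (||v_1|| = 1).

λ_1 = 10.4495,  λ_2 = 5.5505,  λ_3 = 4;  v_1 ≈ (0.7505, -0.5439, -0.3753)


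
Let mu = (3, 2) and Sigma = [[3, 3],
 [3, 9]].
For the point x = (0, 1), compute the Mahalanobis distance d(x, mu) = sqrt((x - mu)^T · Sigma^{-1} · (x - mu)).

Step 1 — centre the observation: (x - mu) = (-3, -1).

Step 2 — invert Sigma. det(Sigma) = 3·9 - (3)² = 18.
  Sigma^{-1} = (1/det) · [[d, -b], [-b, a]] = [[0.5, -0.1667],
 [-0.1667, 0.1667]].

Step 3 — form the quadratic (x - mu)^T · Sigma^{-1} · (x - mu):
  Sigma^{-1} · (x - mu) = (-1.3333, 0.3333).
  (x - mu)^T · [Sigma^{-1} · (x - mu)] = (-3)·(-1.3333) + (-1)·(0.3333) = 3.6667.

Step 4 — take square root: d = √(3.6667) ≈ 1.9149.

d(x, mu) = √(3.6667) ≈ 1.9149


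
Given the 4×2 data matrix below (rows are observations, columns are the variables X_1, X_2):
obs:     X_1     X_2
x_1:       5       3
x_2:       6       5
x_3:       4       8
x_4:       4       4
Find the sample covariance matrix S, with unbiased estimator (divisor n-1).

Step 1 — column means:
  mean(X_1) = (5 + 6 + 4 + 4) / 4 = 19/4 = 4.75
  mean(X_2) = (3 + 5 + 8 + 4) / 4 = 20/4 = 5

Step 2 — sample covariance S[i,j] = (1/(n-1)) · Σ_k (x_{k,i} - mean_i) · (x_{k,j} - mean_j), with n-1 = 3.
  S[X_1,X_1] = ((0.25)·(0.25) + (1.25)·(1.25) + (-0.75)·(-0.75) + (-0.75)·(-0.75)) / 3 = 2.75/3 = 0.9167
  S[X_1,X_2] = ((0.25)·(-2) + (1.25)·(0) + (-0.75)·(3) + (-0.75)·(-1)) / 3 = -2/3 = -0.6667
  S[X_2,X_2] = ((-2)·(-2) + (0)·(0) + (3)·(3) + (-1)·(-1)) / 3 = 14/3 = 4.6667

S is symmetric (S[j,i] = S[i,j]). Assembling:

S = [[0.9167, -0.6667],
 [-0.6667, 4.6667]]


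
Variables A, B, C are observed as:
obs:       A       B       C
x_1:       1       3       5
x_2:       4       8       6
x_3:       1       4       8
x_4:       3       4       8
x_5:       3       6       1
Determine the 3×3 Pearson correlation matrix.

Step 1 — column means:
  mean(A) = (1 + 4 + 1 + 3 + 3) / 5 = 12/5 = 2.4
  mean(B) = (3 + 8 + 4 + 4 + 6) / 5 = 25/5 = 5
  mean(C) = (5 + 6 + 8 + 8 + 1) / 5 = 28/5 = 5.6

Step 2 — sample variances and covariances s[i,j] = (1/(n-1)) · Σ_k (x_{k,i} - mean_i) · (x_{k,j} - mean_j), with n-1 = 4:
  s[A,A] = ((-1.4)·(-1.4) + (1.6)·(1.6) + (-1.4)·(-1.4) + (0.6)·(0.6) + (0.6)·(0.6)) / 4 = 7.2/4 = 1.8
  s[A,B] = ((-1.4)·(-2) + (1.6)·(3) + (-1.4)·(-1) + (0.6)·(-1) + (0.6)·(1)) / 4 = 9/4 = 2.25
  s[A,C] = ((-1.4)·(-0.6) + (1.6)·(0.4) + (-1.4)·(2.4) + (0.6)·(2.4) + (0.6)·(-4.6)) / 4 = -3.2/4 = -0.8
  s[B,B] = ((-2)·(-2) + (3)·(3) + (-1)·(-1) + (-1)·(-1) + (1)·(1)) / 4 = 16/4 = 4
  s[B,C] = ((-2)·(-0.6) + (3)·(0.4) + (-1)·(2.4) + (-1)·(2.4) + (1)·(-4.6)) / 4 = -7/4 = -1.75
  s[C,C] = ((-0.6)·(-0.6) + (0.4)·(0.4) + (2.4)·(2.4) + (2.4)·(2.4) + (-4.6)·(-4.6)) / 4 = 33.2/4 = 8.3
  Sample standard deviations s_i = √(s[i,i]):
  s(A) = √(1.8) = 1.3416
  s(B) = √(4) = 2
  s(C) = √(8.3) = 2.881

Step 3 — r_{ij} = s_{ij} / (s_i · s_j):
  r[A,A] = 1 (diagonal).
  r[A,B] = 2.25 / (1.3416 · 2) = 2.25 / 2.6833 = 0.8385
  r[A,C] = -0.8 / (1.3416 · 2.881) = -0.8 / 3.8652 = -0.207
  r[B,B] = 1 (diagonal).
  r[B,C] = -1.75 / (2 · 2.881) = -1.75 / 5.7619 = -0.3037
  r[C,C] = 1 (diagonal).

R is symmetric with unit diagonal. Assembling:

R = [[1, 0.8385, -0.207],
 [0.8385, 1, -0.3037],
 [-0.207, -0.3037, 1]]
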